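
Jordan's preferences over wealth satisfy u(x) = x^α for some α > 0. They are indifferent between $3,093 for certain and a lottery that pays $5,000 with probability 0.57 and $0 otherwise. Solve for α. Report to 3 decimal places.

α ≈ 1.170

The lottery's expected utility is 0.57·u(5000) + 0.43·u(0) = 0.57·5000^α (since u(0) = 0 for α > 0).
Setting u(3093) equal to that: 3093^α = 0.57·5000^α ⇒ (3093/5000)^α = 0.57.
Take logs: α = ln 0.57 / ln(3093/5000) ≈ 1.17036.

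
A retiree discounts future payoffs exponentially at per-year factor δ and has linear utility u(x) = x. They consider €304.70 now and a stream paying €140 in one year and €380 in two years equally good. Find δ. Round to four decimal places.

δ ≈ 0.7300

Present value of the stream is 140·δ + 380·δ². Indifference gives 140δ + 380δ² = 304.70.
Rearranged: 380δ² + 140δ − 304.70 = 0.
The positive root is δ = [−140 + √(140² + 4·380·304.70)] / (2·380) = (−140 + 694.798)/760 ≈ 0.7300.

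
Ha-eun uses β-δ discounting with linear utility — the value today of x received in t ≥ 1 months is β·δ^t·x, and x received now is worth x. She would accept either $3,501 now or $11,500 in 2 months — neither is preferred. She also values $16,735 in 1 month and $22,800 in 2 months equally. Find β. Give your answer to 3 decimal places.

Both payoffs in the second observation are in the future, so β drops out: δ^1·16735 = δ^2·22800 ⇒ δ = 16735/22800 = 0.73399.
Now use the now-vs-future pair: 3501 = β·δ^2·11500 gives β = 3501/(0.53874·11500) ≈ 0.565.

β ≈ 0.565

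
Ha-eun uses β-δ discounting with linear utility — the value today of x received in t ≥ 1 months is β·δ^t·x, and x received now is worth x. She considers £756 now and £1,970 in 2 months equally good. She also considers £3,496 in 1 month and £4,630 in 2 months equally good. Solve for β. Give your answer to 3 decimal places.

β ≈ 0.673

Both payoffs in the second observation are in the future, so β drops out: δ^1·3496 = δ^2·4630 ⇒ δ = 3496/4630 = 0.75508.
Now use the now-vs-future pair: 756 = β·δ^2·1970 gives β = 756/(0.57014·1970) ≈ 0.673.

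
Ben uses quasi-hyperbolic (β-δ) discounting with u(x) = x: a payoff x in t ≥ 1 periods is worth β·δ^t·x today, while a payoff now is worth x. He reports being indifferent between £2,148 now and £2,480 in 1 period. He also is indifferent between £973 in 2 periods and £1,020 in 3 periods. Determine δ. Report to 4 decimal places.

δ ≈ 0.9539

Both payoffs in the second observation are in the future, so β drops out: δ^2·973 = δ^3·1020 ⇒ δ = 973/1020 = 0.95392.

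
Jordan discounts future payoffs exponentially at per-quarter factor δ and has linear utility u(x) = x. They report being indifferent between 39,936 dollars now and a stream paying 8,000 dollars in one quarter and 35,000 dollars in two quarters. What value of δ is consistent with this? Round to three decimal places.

Present value of the stream is 8000·δ + 35000·δ². Indifference gives 8000δ + 35000δ² = 39936.
So 35000δ² + 8000δ − 39936 = 0.
δ = (−8000 + √(8000² + 4·35000·39936)) / (2·35000) = (−8000 + √5655040000.00) / 70000 ≈ 0.960.

δ ≈ 0.960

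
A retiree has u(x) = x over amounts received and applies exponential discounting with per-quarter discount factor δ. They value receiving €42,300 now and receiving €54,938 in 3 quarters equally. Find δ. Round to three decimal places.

The payoff in 3 quarters is discounted by δ^3, so u(42300) = δ^3·u(54938) and δ^3 = u(42300)/u(54938).
With u(x) = x: δ^3 = 42300/54938 = 0.76996.
So δ = 0.76996^(1/3) ≈ 0.917.

δ ≈ 0.917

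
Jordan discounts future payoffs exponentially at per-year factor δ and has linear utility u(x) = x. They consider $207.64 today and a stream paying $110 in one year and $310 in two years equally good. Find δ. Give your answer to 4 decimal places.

Equating present values: 207.64 = 110δ + 310δ².
That is, 310δ² + 110δ − 207.64 = 0, a quadratic in δ.
δ = (−110 + √(110² + 4·310·207.64)) / (2·310) = (−110 + √269573.60) / 620 ≈ 0.6600.

δ ≈ 0.6600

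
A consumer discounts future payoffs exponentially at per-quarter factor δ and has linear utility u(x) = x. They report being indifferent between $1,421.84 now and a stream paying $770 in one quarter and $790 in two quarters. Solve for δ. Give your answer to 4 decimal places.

δ ≈ 0.9400

Present value of the stream is 770·δ + 790·δ². Indifference gives 770δ + 790δ² = 1421.84.
So 790δ² + 770δ − 1421.84 = 0.
By the quadratic formula (taking the positive root), δ = (−770 + √5085914.40) / 1580 ≈ 0.9400.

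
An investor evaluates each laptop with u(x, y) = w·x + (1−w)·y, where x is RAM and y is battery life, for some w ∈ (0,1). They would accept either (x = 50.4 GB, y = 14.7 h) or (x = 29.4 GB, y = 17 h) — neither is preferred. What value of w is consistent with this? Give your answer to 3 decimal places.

Indifference: w·50.4 + (1−w)·14.7 = w·29.4 + (1−w)·17.
Rearranging, 21·w − 2.3·(1−w) = 0.
The marginal rate of substitution is 2.3/21, so w = 2.3/(21+2.3) = 0.099.

w = 0.099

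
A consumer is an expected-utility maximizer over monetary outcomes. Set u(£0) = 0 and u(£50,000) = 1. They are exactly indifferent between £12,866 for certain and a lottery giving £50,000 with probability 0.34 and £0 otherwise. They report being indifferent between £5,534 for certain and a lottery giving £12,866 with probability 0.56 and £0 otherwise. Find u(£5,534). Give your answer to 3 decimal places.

0.190

From the first indifference, u(£12,866) = 0.34·u(£50,000) + 0.66·u(£0) = 0.34·1 + 0.66·0 = 0.34.
Chaining: u(£5,534) = 0.56·0.34 + 0.44·0.00 = 0.1904.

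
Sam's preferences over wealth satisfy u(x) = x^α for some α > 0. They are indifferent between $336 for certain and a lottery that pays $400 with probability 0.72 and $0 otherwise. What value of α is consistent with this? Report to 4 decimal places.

Since u(0) = 0, the lottery's EU is 0.72·400^α.
Setting u(336) equal to that: 336^α = 0.72·400^α ⇒ (336/400)^α = 0.72.
Taking logs: α·ln(336/400) = ln(0.72), so α = -0.3285041 / -0.1743534 ≈ 1.8841.

α ≈ 1.8841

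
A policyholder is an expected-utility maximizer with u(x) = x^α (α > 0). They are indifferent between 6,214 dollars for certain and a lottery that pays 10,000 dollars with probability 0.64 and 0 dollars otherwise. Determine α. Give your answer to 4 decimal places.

α ≈ 0.9380

Since u(0) = 0, the lottery's EU is 0.64·10000^α.
Indifference: 6214^α = 0.64·10000^α, so (6214/10000)^α = 0.64.
Take logs: α = ln 0.64 / ln(6214/10000) ≈ 0.938011.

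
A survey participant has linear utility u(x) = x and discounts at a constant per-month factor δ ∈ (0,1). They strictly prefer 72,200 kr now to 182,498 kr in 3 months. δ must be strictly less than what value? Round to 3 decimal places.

The preference means 72200 > δ^3·182498.
Hence δ^3 < 72200/182498 = 0.39562, and x ↦ x^(1/3) is increasing on (0,∞).
δ < 0.39562^(1/3) = 0.734.

δ < 0.734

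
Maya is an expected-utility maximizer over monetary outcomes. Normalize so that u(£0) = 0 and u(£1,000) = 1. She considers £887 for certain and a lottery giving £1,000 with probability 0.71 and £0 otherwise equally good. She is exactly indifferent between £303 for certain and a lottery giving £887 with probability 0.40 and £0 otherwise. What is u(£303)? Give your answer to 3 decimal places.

0.284

From the first indifference, u(£887) = 0.71·u(£1,000) + 0.29·u(£0) = 0.71·1 + 0.29·0 = 0.71.
Then u(£303) = 0.40·u(£887) + 0.60·u(£0) = 0.40·0.71 + 0.60·0.00 = 0.2840.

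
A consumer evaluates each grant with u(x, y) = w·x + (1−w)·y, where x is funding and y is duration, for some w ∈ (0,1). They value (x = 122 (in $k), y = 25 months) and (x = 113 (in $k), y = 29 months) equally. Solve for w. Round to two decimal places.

w = 0.31

Indifference: w·122 + (1−w)·25 = w·113 + (1−w)·29.
Rearranging, 9·w − 4·(1−w) = 0.
Hence w = 4/(9+4) = 4/13 = 0.31.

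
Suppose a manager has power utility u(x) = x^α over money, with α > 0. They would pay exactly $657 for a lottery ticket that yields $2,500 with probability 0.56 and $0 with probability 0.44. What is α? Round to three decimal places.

Since u(0) = 0, the lottery's EU is 0.56·2500^α.
Setting u(657) equal to that: 657^α = 0.56·2500^α ⇒ (657/2500)^α = 0.56.
Take logs: α = ln 0.56 / ln(657/2500) ≈ 0.43388.

α ≈ 0.434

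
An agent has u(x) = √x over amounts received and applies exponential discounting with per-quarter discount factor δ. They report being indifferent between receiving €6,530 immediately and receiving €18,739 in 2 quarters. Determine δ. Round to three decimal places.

Equating discounted utilities: u(6530) = δ^2·u(18739) ⇒ δ^2 = u(6530)/u(18739).
With u(x) = √x: δ^2 = √6530/√18739 = √(6530/18739) = 0.59031.
So δ = 0.59031^(1/2) ≈ 0.768.

δ ≈ 0.768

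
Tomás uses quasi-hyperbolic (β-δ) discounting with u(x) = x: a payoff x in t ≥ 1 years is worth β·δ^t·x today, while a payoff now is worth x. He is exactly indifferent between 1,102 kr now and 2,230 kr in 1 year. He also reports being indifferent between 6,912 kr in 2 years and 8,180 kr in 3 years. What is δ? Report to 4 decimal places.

δ ≈ 0.8450

The second indifference involves only future payoffs, so β cancels: β·δ^2·6912 = β·δ^3·8180, giving δ = 6912/8180 = 0.84499.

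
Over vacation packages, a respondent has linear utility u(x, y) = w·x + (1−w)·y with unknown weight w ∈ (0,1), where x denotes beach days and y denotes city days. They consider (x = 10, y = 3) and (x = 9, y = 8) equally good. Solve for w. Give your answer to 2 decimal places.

w = 0.83

Equating utilities: w·10 + (1−w)·3 = w·9 + (1−w)·8.
Rearranging, 1·w − 5·(1−w) = 0.
Hence w = 5/(1+5) = 5/6 = 0.83.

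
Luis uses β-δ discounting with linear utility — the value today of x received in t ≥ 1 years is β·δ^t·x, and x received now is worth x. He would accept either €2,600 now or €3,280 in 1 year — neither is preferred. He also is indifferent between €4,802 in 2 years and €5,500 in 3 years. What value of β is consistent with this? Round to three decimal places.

β ≈ 0.908

The second indifference involves only future payoffs, so β cancels: β·δ^2·4802 = β·δ^3·5500, giving δ = 4802/5500 = 0.87309.
Substituting δ into 2600 = β·δ·3280: β = 2600/(2863.738) ≈ 0.908.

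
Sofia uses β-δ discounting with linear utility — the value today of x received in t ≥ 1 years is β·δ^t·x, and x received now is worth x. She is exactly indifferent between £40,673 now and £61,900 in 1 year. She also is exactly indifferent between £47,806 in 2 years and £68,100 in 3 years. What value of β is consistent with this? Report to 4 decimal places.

From the later pair, β·δ^2·47806 = β·δ^3·68100; dividing through, δ = 47806/68100 = 0.70200.
Now use the now-vs-future pair: 40673 = β·δ·61900 gives β = 40673/(0.70200·61900) ≈ 0.9360.

β ≈ 0.9360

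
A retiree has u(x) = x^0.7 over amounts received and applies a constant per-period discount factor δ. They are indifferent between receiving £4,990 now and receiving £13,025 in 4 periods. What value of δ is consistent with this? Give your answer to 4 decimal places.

Equating discounted utilities: u(4990) = δ^4·u(13025) ⇒ δ^4 = u(4990)/u(13025).
With u(x) = x^0.7: δ^4 = 4990^0.7/13025^0.7 = (4990/13025)^0.7 = 0.51089.
Hence δ = (0.51089)^(1/4) = 0.845437.

δ ≈ 0.8454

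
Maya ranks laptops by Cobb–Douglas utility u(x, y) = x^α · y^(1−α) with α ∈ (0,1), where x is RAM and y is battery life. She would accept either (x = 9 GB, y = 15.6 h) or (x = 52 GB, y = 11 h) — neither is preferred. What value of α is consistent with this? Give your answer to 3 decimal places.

Set the two utilities equal: 9^α·15.6^(1−α) = 52^α·11^(1−α).
Rearrange to (9/52)^α = (11/15.6)^(1−α) and take logs: α·-1.754019 = (1−α)·-0.349376.
So α/(1−α) = (-0.349376)/(-1.754019) = 0.199186, and α = 0.199186/1.199186 ≈ 0.166.

α ≈ 0.166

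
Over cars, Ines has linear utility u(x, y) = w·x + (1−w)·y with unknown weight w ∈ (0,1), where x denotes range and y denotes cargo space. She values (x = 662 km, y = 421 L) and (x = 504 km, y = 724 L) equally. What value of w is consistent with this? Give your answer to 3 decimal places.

u(662,421) = u(504,724) means w·662 + (1−w)·421 = w·504 + (1−w)·724.
Collecting terms: w·158 = (1−w)·303.
So w/(1−w) = 303/158 = 1.9177, giving w = 303/(158+303) = 0.657.

w = 0.657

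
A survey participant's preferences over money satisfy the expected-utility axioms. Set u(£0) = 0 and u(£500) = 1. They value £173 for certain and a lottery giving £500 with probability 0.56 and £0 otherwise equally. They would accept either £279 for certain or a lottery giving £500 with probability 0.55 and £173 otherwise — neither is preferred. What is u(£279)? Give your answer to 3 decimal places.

First, u(£173) = 0.56·u(£500) + 0.44·u(£0) = 0.56.
The second indifference gives u(£279) = 0.55·u(£500) + 0.45·u(£173) = 0.55·1.00 + 0.45·0.56 = 0.8020.

0.802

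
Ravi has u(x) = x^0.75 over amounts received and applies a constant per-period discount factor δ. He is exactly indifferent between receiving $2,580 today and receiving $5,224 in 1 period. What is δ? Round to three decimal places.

Indifference means u(2580) = δ · u(5224), so δ = u(2580)/u(5224).
Since u(x) = x^0.75, δ = (2580/5224)^0.75 = 0.49387^0.75 = 0.58913.

δ ≈ 0.589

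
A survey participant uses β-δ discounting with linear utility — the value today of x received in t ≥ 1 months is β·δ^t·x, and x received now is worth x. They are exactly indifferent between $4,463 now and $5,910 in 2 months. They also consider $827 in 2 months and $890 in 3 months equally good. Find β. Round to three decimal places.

β ≈ 0.875

From the later pair, β·δ^2·827 = β·δ^3·890; dividing through, δ = 827/890 = 0.92921.
Now use the now-vs-future pair: 4463 = β·δ^2·5910 gives β = 4463/(0.86344·5910) ≈ 0.875.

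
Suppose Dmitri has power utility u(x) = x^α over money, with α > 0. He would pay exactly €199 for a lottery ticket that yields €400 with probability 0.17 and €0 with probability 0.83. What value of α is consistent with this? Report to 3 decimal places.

The lottery's expected utility is 0.17·u(400) + 0.83·u(0) = 0.17·400^α (since u(0) = 0 for α > 0).
Indifference: 199^α = 0.17·400^α, so (199/400)^α = 0.17.
Taking logs: α·ln(199/400) = ln(0.17), so α = -1.771957 / -0.698160 ≈ 2.538.

α ≈ 2.538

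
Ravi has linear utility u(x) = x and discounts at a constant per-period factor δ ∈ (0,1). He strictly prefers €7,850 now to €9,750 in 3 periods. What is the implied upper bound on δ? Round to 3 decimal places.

δ < 0.930

Under u(x) = x this choice says 7850 > δ^3·9750.
So δ^3 < 7850/9750 = 0.80513; taking the cube root of both positive sides preserves the inequality.
δ < (7850/9750)^(1/3) ≈ 0.930.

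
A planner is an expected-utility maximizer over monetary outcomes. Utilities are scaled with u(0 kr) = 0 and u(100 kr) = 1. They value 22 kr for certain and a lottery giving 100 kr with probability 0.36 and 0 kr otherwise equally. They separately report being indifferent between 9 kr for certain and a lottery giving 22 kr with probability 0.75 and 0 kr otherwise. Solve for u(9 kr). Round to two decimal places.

0.27

First, u(22 kr) = 0.36·u(100 kr) + 0.64·u(0 kr) = 0.36.
Then u(9 kr) = 0.75·u(22 kr) + 0.25·u(0 kr) = 0.75·0.36 + 0.25·0.00 = 0.2700.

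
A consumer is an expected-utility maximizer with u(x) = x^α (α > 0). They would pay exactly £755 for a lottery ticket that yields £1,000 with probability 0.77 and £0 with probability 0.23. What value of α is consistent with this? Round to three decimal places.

α ≈ 0.930

Since u(0) = 0, the lottery's EU is 0.77·1000^α.
Indifference: 755^α = 0.77·1000^α, so (755/1000)^α = 0.77.
α = ln(0.77) / ln(755/1000) = -0.261365/-0.281038 ≈ 0.930.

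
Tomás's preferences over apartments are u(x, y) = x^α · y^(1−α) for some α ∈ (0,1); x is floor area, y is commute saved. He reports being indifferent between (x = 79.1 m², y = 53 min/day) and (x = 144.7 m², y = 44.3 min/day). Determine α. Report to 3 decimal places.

Indifference: 79.1^α · 53^(1−α) = 144.7^α · 44.3^(1−α).
Rearrange to (79.1/144.7)^α = (44.3/53)^(1−α) and take logs: α·-0.603950 = (1−α)·-0.179307.
With A = -0.603950 and B = -0.179307: α·A = (1−α)·B, so α = B/(A+B) = -0.179307/-0.783257 ≈ 0.229.

α ≈ 0.229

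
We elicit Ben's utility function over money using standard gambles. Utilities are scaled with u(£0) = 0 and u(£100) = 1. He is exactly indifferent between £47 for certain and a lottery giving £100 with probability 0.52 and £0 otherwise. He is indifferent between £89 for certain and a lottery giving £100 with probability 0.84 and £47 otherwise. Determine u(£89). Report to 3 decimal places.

0.923

The first gamble pins u(£47): it must equal 0.52·1 + 0.48·0 = 0.52.
Then u(£89) = 0.84·u(£100) + 0.16·u(£47) = 0.84·1.00 + 0.16·0.52 = 0.9232.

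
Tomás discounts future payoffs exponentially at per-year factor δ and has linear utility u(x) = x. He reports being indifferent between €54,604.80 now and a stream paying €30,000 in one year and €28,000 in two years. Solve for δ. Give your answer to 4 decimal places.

δ ≈ 0.9600

Present value of the stream is 30000·δ + 28000·δ². Indifference gives 30000δ + 28000δ² = 54604.80.
That is, 28000δ² + 30000δ − 54604.80 = 0, a quadratic in δ.
By the quadratic formula (taking the positive root), δ = (−30000 + √7015737600.00) / 56000 ≈ 0.9600.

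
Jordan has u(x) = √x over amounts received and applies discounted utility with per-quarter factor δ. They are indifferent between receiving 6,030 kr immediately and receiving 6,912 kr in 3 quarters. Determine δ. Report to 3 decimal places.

δ ≈ 0.978

The payoff in 3 quarters is discounted by δ^3, so u(6030) = δ^3·u(6912) and δ^3 = u(6030)/u(6912).
With u(x) = √x: δ^3 = √6030/√6912 = √(6030/6912) = 0.93402.
So δ = 0.93402^(1/3) ≈ 0.978.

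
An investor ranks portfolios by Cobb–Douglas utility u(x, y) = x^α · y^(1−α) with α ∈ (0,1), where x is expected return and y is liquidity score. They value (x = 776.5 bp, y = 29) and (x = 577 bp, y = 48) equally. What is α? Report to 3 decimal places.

Set the two utilities equal: 776.5^α·29^(1−α) = 577^α·48^(1−α).
Taking logs: α·ln 776.5 + (1−α)·ln 29 = α·ln 577 + (1−α)·ln 48, i.e. α·0.296954 = (1−α)·0.503905.
With A = 0.296954 and B = 0.503905: α·A = (1−α)·B, so α = B/(A+B) = 0.503905/0.800859 ≈ 0.629.

α ≈ 0.629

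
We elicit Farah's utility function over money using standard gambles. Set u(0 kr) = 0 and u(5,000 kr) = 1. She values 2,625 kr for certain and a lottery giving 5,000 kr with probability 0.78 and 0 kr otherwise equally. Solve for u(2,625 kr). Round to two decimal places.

0.78

The indifference gives u(2,625 kr) = 0.78·u(5,000 kr) + 0.22·u(0 kr) = 0.78·1 + 0.22·0 = 0.78.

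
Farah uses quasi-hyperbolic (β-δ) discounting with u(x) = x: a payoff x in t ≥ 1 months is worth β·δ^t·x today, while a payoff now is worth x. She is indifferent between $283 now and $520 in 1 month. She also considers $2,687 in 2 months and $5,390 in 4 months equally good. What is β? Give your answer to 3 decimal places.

From the later pair, β·δ^2·2687 = β·δ^4·5390; dividing through, δ^2 = 2687/5390 = 0.49852, so δ = 0.70606.
Now use the now-vs-future pair: 283 = β·δ·520 gives β = 283/(0.70606·520) ≈ 0.771.

β ≈ 0.771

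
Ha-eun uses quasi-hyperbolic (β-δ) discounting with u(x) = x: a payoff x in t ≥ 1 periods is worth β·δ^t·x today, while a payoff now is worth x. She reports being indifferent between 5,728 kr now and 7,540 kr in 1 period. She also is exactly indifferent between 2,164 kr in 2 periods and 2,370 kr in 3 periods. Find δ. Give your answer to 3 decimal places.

The second indifference involves only future payoffs, so β cancels: β·δ^2·2164 = β·δ^3·2370, giving δ = 2164/2370 = 0.91308.

δ ≈ 0.913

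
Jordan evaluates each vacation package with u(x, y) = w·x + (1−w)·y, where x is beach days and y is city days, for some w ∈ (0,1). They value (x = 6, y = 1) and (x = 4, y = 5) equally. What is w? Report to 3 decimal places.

w = 0.667

Equating utilities: w·6 + (1−w)·1 = w·4 + (1−w)·5.
Rearranging, 2·w − 4·(1−w) = 0.
The marginal rate of substitution is 4/2, so w = 4/(2+4) = 0.667.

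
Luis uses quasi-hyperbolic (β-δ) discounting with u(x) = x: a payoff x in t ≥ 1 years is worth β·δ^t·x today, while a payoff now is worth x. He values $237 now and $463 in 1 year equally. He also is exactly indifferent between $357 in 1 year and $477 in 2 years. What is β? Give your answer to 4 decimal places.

β ≈ 0.6839

The second indifference involves only future payoffs, so β cancels: β·δ^1·357 = β·δ^2·477, giving δ = 357/477 = 0.74843.
The first indifference: 237 = β·δ·463, so β = 237/(δ·463) = 237/(0.74843·463) ≈ 0.6839.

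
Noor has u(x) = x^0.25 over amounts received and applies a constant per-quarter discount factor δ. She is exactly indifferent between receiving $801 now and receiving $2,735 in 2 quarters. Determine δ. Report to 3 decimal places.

Equating discounted utilities: u(801) = δ^2·u(2735) ⇒ δ^2 = u(801)/u(2735).
Since u(x) = x^0.25, δ^2 = (801/2735)^0.25 = 0.29287^0.25 = 0.73565.
So δ = 0.73565^(1/2) ≈ 0.858.

δ ≈ 0.858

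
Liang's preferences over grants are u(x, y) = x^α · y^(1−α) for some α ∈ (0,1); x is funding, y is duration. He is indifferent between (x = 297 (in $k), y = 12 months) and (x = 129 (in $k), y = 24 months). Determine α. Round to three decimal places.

Indifference: 297^α · 12^(1−α) = 129^α · 24^(1−α).
(297/129)^α = (24/12)^(1−α); take logs: α·ln(297/129) = (1−α)·ln(24/12), i.e. α·0.833920 = (1−α)·0.693147.
With A = 0.833920 and B = 0.693147: α·A = (1−α)·B, so α = B/(A+B) = 0.693147/1.527067 ≈ 0.454.

α ≈ 0.454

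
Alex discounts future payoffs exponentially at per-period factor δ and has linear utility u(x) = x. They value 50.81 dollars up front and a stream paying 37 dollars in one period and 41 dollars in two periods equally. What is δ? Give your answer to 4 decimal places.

δ ≈ 0.7500

Present value of the stream is 37·δ + 41·δ². Indifference gives 37δ + 41δ² = 50.81.
Rearranged: 41δ² + 37δ − 50.81 = 0.
δ = (−37 + √(37² + 4·41·50.81)) / (2·41) = (−37 + √9701.84) / 82 ≈ 0.7500.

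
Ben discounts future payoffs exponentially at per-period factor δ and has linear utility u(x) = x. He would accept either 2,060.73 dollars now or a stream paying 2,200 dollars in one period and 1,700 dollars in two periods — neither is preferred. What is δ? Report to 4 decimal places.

The stream is worth 2200δ + 1700δ² today, so 2200δ + 1700δ² = 2060.73.
Rearranged: 1700δ² + 2200δ − 2060.73 = 0.
The positive root is δ = [−2200 + √(2200² + 4·1700·2060.73)] / (2·1700) = (−2200 + 4342.000)/3400 ≈ 0.6300.

δ ≈ 0.6300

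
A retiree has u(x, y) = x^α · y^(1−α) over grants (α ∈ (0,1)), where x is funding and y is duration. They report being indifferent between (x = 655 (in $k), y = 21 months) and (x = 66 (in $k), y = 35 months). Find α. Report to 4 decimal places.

α ≈ 0.1821

Indifference: 655^α · 21^(1−α) = 66^α · 35^(1−α).
Taking logs: α·ln 655 + (1−α)·ln 21 = α·ln 66 + (1−α)·ln 35, i.e. α·2.2949805 = (1−α)·0.5108256.
So α/(1−α) = (0.5108256)/(2.2949805) = 0.2225839, and α = 0.2225839/1.2225839 ≈ 0.1821.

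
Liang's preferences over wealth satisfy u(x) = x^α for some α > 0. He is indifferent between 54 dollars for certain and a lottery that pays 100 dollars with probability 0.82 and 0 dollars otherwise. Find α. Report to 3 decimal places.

EU(lottery) = 0.82·100^α + 0.18·0 = 0.82·100^α.
Equating: 54^α = 0.82·100^α, i.e. 0.5400^α = 0.82.
α = ln(0.82) / ln(54/100) = -0.198451/-0.616186 ≈ 0.322.

α ≈ 0.322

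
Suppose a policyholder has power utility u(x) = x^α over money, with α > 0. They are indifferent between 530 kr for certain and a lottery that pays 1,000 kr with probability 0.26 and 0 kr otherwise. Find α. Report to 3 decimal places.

EU(lottery) = 0.26·1000^α + 0.74·0 = 0.26·1000^α.
Equating: 530^α = 0.26·1000^α, i.e. 0.5300^α = 0.26.
α = ln(0.26) / ln(530/1000) = -1.347074/-0.634878 ≈ 2.122.

α ≈ 2.122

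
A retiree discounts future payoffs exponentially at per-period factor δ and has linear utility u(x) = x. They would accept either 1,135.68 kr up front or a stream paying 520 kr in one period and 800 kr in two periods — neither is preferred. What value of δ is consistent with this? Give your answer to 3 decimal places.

δ ≈ 0.910

The stream is worth 520δ + 800δ² today, so 520δ + 800δ² = 1135.68.
So 800δ² + 520δ − 1135.68 = 0.
By the quadratic formula (taking the positive root), δ = (−520 + √3904576.00) / 1600 ≈ 0.910.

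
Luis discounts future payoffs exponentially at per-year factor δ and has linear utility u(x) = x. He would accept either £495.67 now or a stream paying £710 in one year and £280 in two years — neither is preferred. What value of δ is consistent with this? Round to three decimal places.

The stream is worth 710δ + 280δ² today, so 710δ + 280δ² = 495.67.
That is, 280δ² + 710δ − 495.67 = 0, a quadratic in δ.
By the quadratic formula (taking the positive root), δ = (−710 + √1059250.40) / 560 ≈ 0.570.

δ ≈ 0.570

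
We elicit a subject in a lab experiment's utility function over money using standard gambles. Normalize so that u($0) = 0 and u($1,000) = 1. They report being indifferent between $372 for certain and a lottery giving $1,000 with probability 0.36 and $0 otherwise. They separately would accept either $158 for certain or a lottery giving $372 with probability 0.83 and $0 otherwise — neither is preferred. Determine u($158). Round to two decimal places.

0.30

First, u($372) = 0.36·u($1,000) + 0.64·u($0) = 0.36.
Chaining: u($158) = 0.83·0.36 + 0.17·0.00 = 0.2988.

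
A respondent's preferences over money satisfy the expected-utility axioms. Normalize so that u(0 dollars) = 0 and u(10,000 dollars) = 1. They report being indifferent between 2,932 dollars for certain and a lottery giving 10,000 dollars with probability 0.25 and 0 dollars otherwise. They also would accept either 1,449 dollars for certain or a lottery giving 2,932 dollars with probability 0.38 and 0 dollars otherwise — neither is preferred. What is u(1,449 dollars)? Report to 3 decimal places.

From the first indifference, u(2,932 dollars) = 0.25·u(10,000 dollars) + 0.75·u(0 dollars) = 0.25·1 + 0.75·0 = 0.25.
The second indifference gives u(1,449 dollars) = 0.38·u(2,932 dollars) + 0.62·u(0 dollars) = 0.38·0.25 + 0.62·0.00 = 0.0950.

0.095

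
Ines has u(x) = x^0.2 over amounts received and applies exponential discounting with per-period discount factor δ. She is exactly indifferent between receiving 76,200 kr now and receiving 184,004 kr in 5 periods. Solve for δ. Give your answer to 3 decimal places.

Indifference means u(76200) = δ^5 · u(184004), so δ^5 = u(76200)/u(184004).
With u(x) = x^0.2: δ^5 = 76200^0.2/184004^0.2 = (76200/184004)^0.2 = 0.83835.
Taking the 5th root: δ = 0.83835^(1/5) ≈ 0.965.

δ ≈ 0.965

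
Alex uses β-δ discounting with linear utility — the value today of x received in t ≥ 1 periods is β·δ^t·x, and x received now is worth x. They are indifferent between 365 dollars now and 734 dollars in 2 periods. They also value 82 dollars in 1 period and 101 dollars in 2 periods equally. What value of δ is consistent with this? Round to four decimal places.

From the later pair, β·δ^1·82 = β·δ^2·101; dividing through, δ = 82/101 = 0.81188.

δ ≈ 0.8119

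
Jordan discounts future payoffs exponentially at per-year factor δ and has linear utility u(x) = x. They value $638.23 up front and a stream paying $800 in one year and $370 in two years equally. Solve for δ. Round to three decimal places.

δ ≈ 0.620

The stream is worth 800δ + 370δ² today, so 800δ + 370δ² = 638.23.
So 370δ² + 800δ − 638.23 = 0.
By the quadratic formula (taking the positive root), δ = (−800 + √1584580.40) / 740 ≈ 0.620.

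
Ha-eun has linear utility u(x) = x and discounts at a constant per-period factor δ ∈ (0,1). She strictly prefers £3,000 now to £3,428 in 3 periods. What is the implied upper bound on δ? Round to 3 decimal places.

Comparing present values: 3000 > δ^3·3428.
So δ^3 < 3000/3428 = 0.87515; taking the cube root of both positive sides preserves the inequality.
δ < (3000/3428)^(1/3) ≈ 0.957.

δ < 0.957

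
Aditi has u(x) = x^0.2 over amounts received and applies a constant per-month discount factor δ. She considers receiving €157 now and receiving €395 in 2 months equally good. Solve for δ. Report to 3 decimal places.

δ ≈ 0.912

Equating discounted utilities: u(157) = δ^2·u(395) ⇒ δ^2 = u(157)/u(395).
Since u(x) = x^0.2, δ^2 = (157/395)^0.2 = 0.39747^0.2 = 0.83150.
Taking the square root: δ = 0.83150^(1/2) ≈ 0.912.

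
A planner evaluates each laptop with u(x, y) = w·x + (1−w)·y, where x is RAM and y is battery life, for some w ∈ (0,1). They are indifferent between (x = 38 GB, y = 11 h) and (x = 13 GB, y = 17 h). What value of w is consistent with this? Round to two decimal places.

Indifference: w·38 + (1−w)·11 = w·13 + (1−w)·17.
w·(38−13) = (1−w)·(17−11), i.e. w·25 = (1−w)·6.
The marginal rate of substitution is 6/25, so w = 6/(25+6) = 0.19.

w = 0.19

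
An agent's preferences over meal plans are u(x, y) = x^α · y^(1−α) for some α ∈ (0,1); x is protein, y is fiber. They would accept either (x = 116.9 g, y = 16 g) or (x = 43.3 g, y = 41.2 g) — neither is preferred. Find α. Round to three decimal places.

Set the two utilities equal: 116.9^α·16^(1−α) = 43.3^α·41.2^(1−α).
Rearrange to (116.9/43.3)^α = (41.2/16)^(1−α) and take logs: α·0.993166 = (1−α)·0.945850.
So α/(1−α) = (0.945850)/(0.993166) = 0.952358, and α = 0.952358/1.952358 ≈ 0.488.

α ≈ 0.488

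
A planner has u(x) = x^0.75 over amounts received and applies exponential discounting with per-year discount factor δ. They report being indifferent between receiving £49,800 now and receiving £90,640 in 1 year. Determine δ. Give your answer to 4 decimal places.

The payoff in 1 year is discounted by δ, so u(49800) = δ·u(90640) and δ = u(49800)/u(90640).
With u(x) = x^0.75: δ = 49800^0.75/90640^0.75 = (49800/90640)^0.75 = 0.63816.

δ ≈ 0.6382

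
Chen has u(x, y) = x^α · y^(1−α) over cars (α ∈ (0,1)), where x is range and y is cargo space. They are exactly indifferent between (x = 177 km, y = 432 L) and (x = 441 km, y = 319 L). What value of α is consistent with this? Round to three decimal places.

Indifference: 177^α · 432^(1−α) = 441^α · 319^(1−α).
Taking logs: α·ln 177 + (1−α)·ln 432 = α·ln 441 + (1−α)·ln 319, i.e. α·-0.912895 = (1−α)·-0.303234.
Thus α·(-1.216129) = -0.303234, so α = -0.303234/-1.216129 ≈ 0.249.

α ≈ 0.249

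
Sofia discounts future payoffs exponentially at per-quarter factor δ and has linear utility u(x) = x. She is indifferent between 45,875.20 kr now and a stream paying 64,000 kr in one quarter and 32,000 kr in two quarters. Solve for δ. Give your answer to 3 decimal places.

δ ≈ 0.560

Present value of the stream is 64000·δ + 32000·δ². Indifference gives 64000δ + 32000δ² = 45875.20.
Rearranged: 32000δ² + 64000δ − 45875.20 = 0.
δ = (−64000 + √(64000² + 4·32000·45875.20)) / (2·32000) = (−64000 + √9968025600.00) / 64000 ≈ 0.560.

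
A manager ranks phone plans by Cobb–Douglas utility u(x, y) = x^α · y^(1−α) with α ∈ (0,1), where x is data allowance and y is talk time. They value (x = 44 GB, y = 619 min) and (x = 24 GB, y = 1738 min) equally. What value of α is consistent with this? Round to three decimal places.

α ≈ 0.630

The Cobb–Douglas utilities coincide, so 44^α·619^(1−α) = 24^α·1738^(1−α).
Taking logs: α·ln 44 + (1−α)·ln 619 = α·ln 24 + (1−α)·ln 1738, i.e. α·0.606136 = (1−α)·1.032385.
So α/(1−α) = (1.032385)/(0.606136) = 1.703223, and α = 1.703223/2.703223 ≈ 0.630.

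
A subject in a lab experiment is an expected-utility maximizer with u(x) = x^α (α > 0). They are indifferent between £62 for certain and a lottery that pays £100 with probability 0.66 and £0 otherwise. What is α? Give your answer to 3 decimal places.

α ≈ 0.869

The lottery's expected utility is 0.66·u(100) + 0.34·u(0) = 0.66·100^α (since u(0) = 0 for α > 0).
Equating: 62^α = 0.66·100^α, i.e. 0.6200^α = 0.66.
α = ln(0.66) / ln(62/100) = -0.415515/-0.478036 ≈ 0.869.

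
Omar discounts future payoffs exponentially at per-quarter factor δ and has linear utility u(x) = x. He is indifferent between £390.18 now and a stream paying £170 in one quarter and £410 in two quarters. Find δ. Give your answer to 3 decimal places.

The stream is worth 170δ + 410δ² today, so 170δ + 410δ² = 390.18.
So 410δ² + 170δ − 390.18 = 0.
δ = (−170 + √(170² + 4·410·390.18)) / (2·410) = (−170 + √668795.20) / 820 ≈ 0.790.

δ ≈ 0.790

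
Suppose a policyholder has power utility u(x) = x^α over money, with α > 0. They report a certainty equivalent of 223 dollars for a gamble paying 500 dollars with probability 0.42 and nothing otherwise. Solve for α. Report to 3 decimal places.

Since u(0) = 0, the lottery's EU is 0.42·500^α.
Setting u(223) equal to that: 223^α = 0.42·500^α ⇒ (223/500)^α = 0.42.
Take logs: α = ln 0.42 / ln(223/500) ≈ 1.07439.

α ≈ 1.074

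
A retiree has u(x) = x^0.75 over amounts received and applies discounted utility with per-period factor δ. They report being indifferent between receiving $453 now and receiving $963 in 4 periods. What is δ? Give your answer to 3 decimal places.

δ ≈ 0.868

Indifference means u(453) = δ^4 · u(963), so δ^4 = u(453)/u(963).
With u(x) = x^0.75: δ^4 = 453^0.75/963^0.75 = (453/963)^0.75 = 0.56801.
Hence δ = (0.56801)^(1/4) = 0.86814.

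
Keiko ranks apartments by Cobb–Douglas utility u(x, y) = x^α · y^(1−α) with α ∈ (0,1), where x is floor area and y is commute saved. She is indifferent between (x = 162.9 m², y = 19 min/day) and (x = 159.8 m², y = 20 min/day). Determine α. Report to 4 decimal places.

Indifference: 162.9^α · 19^(1−α) = 159.8^α · 20^(1−α).
Rearrange to (162.9/159.8)^α = (20/19)^(1−α) and take logs: α·0.0192135 = (1−α)·0.0512933.
Thus α·(0.0705068) = 0.0512933, so α = 0.0512933/0.0705068 ≈ 0.7275.

α ≈ 0.7275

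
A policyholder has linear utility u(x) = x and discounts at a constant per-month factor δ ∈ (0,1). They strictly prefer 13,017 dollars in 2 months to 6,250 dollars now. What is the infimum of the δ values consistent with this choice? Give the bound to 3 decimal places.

δ > 0.693

The preference means 6250 < δ^2·13017.
Hence δ^2 > 6250/13017 = 0.48014, and x ↦ x^(1/2) is increasing on (0,∞).
δ > (6250/13017)^(1/2) ≈ 0.693.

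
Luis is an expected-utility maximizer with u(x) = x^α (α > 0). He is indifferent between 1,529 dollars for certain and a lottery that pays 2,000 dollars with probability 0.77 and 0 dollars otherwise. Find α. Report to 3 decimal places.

α ≈ 0.973

The lottery's expected utility is 0.77·u(2000) + 0.23·u(0) = 0.77·2000^α (since u(0) = 0 for α > 0).
Indifference: 1529^α = 0.77·2000^α, so (1529/2000)^α = 0.77.
Taking logs: α·ln(1529/2000) = ln(0.77), so α = -0.261365 / -0.268533 ≈ 0.973.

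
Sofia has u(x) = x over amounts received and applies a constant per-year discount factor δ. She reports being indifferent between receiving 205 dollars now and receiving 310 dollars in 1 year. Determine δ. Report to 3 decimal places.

Equating discounted utilities: u(205) = δ·u(310) ⇒ δ = u(205)/u(310).
With u(x) = x: δ = 205/310 = 0.66129.

δ ≈ 0.661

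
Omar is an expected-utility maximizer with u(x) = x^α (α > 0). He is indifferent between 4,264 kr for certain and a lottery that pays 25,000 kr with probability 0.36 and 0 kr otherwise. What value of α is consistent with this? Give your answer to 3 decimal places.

α ≈ 0.578

The lottery's expected utility is 0.36·u(25000) + 0.64·u(0) = 0.36·25000^α (since u(0) = 0 for α > 0).
Equating: 4264^α = 0.36·25000^α, i.e. 0.1706^α = 0.36.
Take logs: α = ln 0.36 / ln(4264/25000) ≈ 0.57764.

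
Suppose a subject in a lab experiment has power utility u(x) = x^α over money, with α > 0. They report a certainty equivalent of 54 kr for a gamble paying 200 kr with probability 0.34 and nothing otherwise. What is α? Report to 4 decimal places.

Since u(0) = 0, the lottery's EU is 0.34·200^α.
Equating: 54^α = 0.34·200^α, i.e. 0.2700^α = 0.34.
Take logs: α = ln 0.34 / ln(54/200) ≈ 0.823938.

α ≈ 0.8239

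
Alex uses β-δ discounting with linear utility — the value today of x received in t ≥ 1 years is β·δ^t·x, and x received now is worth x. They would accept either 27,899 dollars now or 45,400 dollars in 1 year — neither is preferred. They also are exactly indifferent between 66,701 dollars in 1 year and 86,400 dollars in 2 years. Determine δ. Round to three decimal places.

δ ≈ 0.772

Both payoffs in the second observation are in the future, so β drops out: δ^1·66701 = δ^2·86400 ⇒ δ = 66701/86400 = 0.77200.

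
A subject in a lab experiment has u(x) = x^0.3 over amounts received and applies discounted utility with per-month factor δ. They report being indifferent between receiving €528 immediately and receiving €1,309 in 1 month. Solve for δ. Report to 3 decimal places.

δ ≈ 0.762

Indifference means u(528) = δ · u(1309), so δ = u(528)/u(1309).
Since u(x) = x^0.3, δ = (528/1309)^0.3 = 0.40336^0.3 = 0.76157.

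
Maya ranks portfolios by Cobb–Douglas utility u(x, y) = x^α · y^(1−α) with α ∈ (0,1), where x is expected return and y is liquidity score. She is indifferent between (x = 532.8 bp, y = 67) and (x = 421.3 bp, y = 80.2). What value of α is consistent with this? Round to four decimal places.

Set the two utilities equal: 532.8^α·67^(1−α) = 421.3^α·80.2^(1−α).
Rearrange to (532.8/421.3)^α = (80.2/67)^(1−α) and take logs: α·0.2348010 = (1−α)·0.1798309.
So α/(1−α) = (0.1798309)/(0.2348010) = 0.7658864, and α = 0.7658864/1.7658864 ≈ 0.4337.

α ≈ 0.4337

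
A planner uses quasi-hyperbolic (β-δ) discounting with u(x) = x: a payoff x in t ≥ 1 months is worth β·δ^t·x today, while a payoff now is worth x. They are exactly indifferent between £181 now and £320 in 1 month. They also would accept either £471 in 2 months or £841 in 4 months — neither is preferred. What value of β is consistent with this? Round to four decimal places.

β ≈ 0.7558

From the later pair, β·δ^2·471 = β·δ^4·841; dividing through, δ^2 = 471/841 = 0.56005, so δ = 0.74836.
Now use the now-vs-future pair: 181 = β·δ·320 gives β = 181/(0.74836·320) ≈ 0.7558.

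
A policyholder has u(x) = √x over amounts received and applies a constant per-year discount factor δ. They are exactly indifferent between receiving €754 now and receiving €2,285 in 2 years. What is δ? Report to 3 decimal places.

δ ≈ 0.758

Indifference means u(754) = δ^2 · u(2285), so δ^2 = u(754)/u(2285).
Since u(x) = √x, δ^2 = √(754/2285) = 0.57444.
Taking the square root: δ = 0.57444^(1/2) ≈ 0.758.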